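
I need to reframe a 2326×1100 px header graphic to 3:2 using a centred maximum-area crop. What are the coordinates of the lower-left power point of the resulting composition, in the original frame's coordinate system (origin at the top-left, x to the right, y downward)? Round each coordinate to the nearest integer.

2326/1100 > 3/2, so the 3:2 crop keeps the full height 1100 and trims width to 1100 × 3/2 = 1650.00 px.
Left offset = (2326 − 1650.00)/2 = 338.00 px; top offset = 0.
Lower-left is one-third across and two-thirds down within the crop:
x = 338.00 + 1 × 1650.00/3 ≈ 888; y = 0.00 + 2 × 1100.00/3 ≈ 733.

(888, 733)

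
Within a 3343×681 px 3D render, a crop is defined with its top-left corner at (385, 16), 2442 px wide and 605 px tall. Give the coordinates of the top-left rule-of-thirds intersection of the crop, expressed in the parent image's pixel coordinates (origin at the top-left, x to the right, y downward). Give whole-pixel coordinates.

One third of the crop width 2442 is 814.00 px.
One third of the crop height 605 is 201.67 px.
The top-left point is one-third across and one-third down within the crop:
x = 385 + 1 × 814.00 ≈ 1199; y = 16 + 1 × 201.67 ≈ 218.

x = 1199 px, y = 218 px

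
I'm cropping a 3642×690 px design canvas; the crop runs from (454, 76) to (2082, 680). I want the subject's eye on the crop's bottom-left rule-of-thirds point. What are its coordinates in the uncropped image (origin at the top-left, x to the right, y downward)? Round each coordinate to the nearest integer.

Crop width = 2082 − 454 = 1628 px; one third is 542.67 px.
Crop height = 680 − 76 = 604 px; one third is 201.33 px.
The bottom-left point is one-third across and two-thirds down within the crop:
x = 454 + 1 × 542.67 ≈ 997; y = 76 + 2 × 201.33 ≈ 479.

(997, 479)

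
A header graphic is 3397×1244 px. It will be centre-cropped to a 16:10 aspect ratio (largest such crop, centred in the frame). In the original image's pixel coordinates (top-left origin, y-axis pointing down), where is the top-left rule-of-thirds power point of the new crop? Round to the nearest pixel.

(1367, 415)

3397/1244 > 16/10, so the 16:10 crop keeps the full height 1244 and trims width to 1244 × 16/10 = 1990.40 px.
Left offset = (3397 − 1990.40)/2 = 703.30 px; top offset = 0.
Top-left is one-third across and one-third down within the crop:
x = 703.30 + 1 × 1990.40/3 ≈ 1367; y = 0.00 + 1 × 1244.00/3 ≈ 415.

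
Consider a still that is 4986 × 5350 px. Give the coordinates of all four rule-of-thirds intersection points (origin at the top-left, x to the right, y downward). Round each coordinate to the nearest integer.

One third of 4986 is 1662; one third of 5350 is 1783.33.
Vertical third lines at x = 1662 and x = 3324; horizontal third lines at y = 1783 and y = 3567.

(1662, 1783), (3324, 1783), (1662, 3567), (3324, 3567)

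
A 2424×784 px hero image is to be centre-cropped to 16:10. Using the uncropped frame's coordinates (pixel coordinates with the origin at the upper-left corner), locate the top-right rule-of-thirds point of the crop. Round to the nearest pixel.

2424/784 > 16/10, so the 16:10 crop keeps the full height 784 and trims width to 784 × 16/10 = 1254.40 px.
Left offset = (2424 − 1254.40)/2 = 584.80 px; top offset = 0.
Top-right is two-thirds across and one-third down within the crop:
x = 584.80 + 2 × 1254.40/3 ≈ 1421; y = 0.00 + 1 × 784.00/3 ≈ 261.

x = 1421 px, y = 261 px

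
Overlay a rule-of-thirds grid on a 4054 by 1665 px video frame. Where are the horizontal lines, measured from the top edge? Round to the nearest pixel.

555 px and 1110 px

1665 / 3 = 555, so the horizontal lines sit at one and two thirds of 1665.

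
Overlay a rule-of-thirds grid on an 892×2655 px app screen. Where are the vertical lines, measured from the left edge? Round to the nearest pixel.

x = 297 px and x = 595 px

892 / 3 = 297.33, so the vertical lines sit at one and two thirds of 892.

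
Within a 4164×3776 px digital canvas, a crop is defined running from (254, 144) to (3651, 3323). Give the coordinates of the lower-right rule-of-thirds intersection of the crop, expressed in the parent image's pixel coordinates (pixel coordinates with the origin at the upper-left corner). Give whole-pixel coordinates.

x = 2519 px, y = 2263 px

Crop width = 3651 − 254 = 3397 px; one third is 1132.33 px.
Crop height = 3323 − 144 = 3179 px; one third is 1059.67 px.
The lower-right point is two-thirds across and two-thirds down within the crop:
x = 254 + 2 × 1132.33 ≈ 2519; y = 144 + 2 × 1059.67 ≈ 2263.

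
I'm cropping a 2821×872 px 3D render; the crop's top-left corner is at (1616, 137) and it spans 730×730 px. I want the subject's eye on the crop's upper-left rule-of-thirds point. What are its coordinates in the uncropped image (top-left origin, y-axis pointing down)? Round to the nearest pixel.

x = 1859 px, y = 380 px

One third of the crop width 730 is 243.33 px.
One third of the crop height 730 is 243.33 px.
The upper-left point is one-third across and one-third down within the crop:
x = 1616 + 1 × 243.33 ≈ 1859; y = 137 + 1 × 243.33 ≈ 380.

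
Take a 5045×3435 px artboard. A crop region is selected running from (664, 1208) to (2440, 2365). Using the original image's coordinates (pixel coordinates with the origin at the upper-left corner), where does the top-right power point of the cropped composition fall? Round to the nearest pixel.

x = 1848 px, y = 1594 px

Crop width = 2440 − 664 = 1776 px; one third is 592.00 px.
Crop height = 2365 − 1208 = 1157 px; one third is 385.67 px.
The top-right point is two-thirds across and one-third down within the crop:
x = 664 + 2 × 592.00 ≈ 1848; y = 1208 + 1 × 385.67 ≈ 1594.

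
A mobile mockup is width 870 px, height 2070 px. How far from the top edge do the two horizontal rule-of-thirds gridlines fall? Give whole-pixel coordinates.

y = 690 px and y = 1380 px

2070 / 3 = 690, so the horizontal lines sit at one and two thirds of 2070.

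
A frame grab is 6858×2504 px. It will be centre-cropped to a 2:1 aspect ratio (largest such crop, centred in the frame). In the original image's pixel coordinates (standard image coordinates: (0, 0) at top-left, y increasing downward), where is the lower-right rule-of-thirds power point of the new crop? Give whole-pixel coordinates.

x = 4264 px, y = 1669 px

6858/2504 > 2/1, so the 2:1 crop keeps the full height 2504 and trims width to 2504 × 2/1 = 5008.00 px.
Left offset = (6858 − 5008.00)/2 = 925.00 px; top offset = 0.
Lower-right is two-thirds across and two-thirds down within the crop:
x = 925.00 + 2 × 5008.00/3 ≈ 4264; y = 0.00 + 2 × 2504.00/3 ≈ 1669.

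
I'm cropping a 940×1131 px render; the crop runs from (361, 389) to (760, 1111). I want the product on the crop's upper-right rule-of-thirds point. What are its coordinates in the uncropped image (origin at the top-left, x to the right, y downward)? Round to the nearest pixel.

Crop width = 760 − 361 = 399 px; one third is 133.00 px.
Crop height = 1111 − 389 = 722 px; one third is 240.67 px.
The upper-right point is two-thirds across and one-third down within the crop:
x = 361 + 2 × 133.00 ≈ 627; y = 389 + 1 × 240.67 ≈ 630.

x = 627 px, y = 630 px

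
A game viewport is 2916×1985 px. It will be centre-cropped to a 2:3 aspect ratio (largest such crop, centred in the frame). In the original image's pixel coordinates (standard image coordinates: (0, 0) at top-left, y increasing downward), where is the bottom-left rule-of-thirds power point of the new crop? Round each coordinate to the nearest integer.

2916/1985 > 2/3, so the 2:3 crop keeps the full height 1985 and trims width to 1985 × 2/3 = 1323.33 px.
Left offset = (2916 − 1323.33)/2 = 796.33 px; top offset = 0.
Bottom-left is one-third across and two-thirds down within the crop:
x = 796.33 + 1 × 1323.33/3 ≈ 1237; y = 0.00 + 2 × 1985.00/3 ≈ 1323.

(1237, 1323)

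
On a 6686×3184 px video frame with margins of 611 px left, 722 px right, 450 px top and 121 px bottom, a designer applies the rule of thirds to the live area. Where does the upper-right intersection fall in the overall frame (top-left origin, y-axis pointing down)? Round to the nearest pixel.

Content width = 6686 − 611 − 722 = 5353 px; content height = 3184 − 450 − 121 = 2613 px.
Upper-right is two-thirds across and one-third down within the live area.
x = 611 + 2 × 5353/3 = 611 + 3568.67 ≈ 4180
y = 450 + 1 × 2613/3 = 450 + 871.00 ≈ 1321

(4180, 1321)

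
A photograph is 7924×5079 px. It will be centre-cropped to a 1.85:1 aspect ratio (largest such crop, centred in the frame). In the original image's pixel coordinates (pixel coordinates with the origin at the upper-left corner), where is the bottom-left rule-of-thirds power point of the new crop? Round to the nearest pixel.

(2641, 3253)

7924/5079 < 1.85/1, so the 1.85:1 crop keeps the full width 7924 and trims height to 7924 × 1/1.85 = 4283.24 px.
Top offset = (5079 − 4283.24)/2 = 397.88 px; left offset = 0.
Bottom-left is one-third across and two-thirds down within the crop:
x = 0.00 + 1 × 7924.00/3 ≈ 2641; y = 397.88 + 2 × 4283.24/3 ≈ 3253.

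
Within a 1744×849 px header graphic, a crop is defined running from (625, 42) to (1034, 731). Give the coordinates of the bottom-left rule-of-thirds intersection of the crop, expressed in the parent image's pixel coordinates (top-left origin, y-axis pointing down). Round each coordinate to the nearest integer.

x = 761 px, y = 501 px

Crop width = 1034 − 625 = 409 px; one third is 136.33 px.
Crop height = 731 − 42 = 689 px; one third is 229.67 px.
The bottom-left point is one-third across and two-thirds down within the crop:
x = 625 + 1 × 136.33 ≈ 761; y = 42 + 2 × 229.67 ≈ 501.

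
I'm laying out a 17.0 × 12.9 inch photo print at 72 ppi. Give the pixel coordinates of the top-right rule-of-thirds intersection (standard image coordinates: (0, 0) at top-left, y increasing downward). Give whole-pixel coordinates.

In pixels the canvas is 17.0 × 72 = 1224 wide and 12.9 × 72 = 928.8 tall.
The top-right point is two-thirds across and one-third down:
x = 2 × 1224/3 ≈ 816; y = 1 × 928.8/3 ≈ 310.

(816, 310)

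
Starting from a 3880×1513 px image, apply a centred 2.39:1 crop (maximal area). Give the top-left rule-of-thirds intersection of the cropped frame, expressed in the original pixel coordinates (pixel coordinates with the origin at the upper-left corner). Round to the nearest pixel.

(1337, 504)

3880/1513 > 2.39/1, so the 2.39:1 crop keeps the full height 1513 and trims width to 1513 × 2.39/1 = 3616.07 px.
Left offset = (3880 − 3616.07)/2 = 131.96 px; top offset = 0.
Top-left is one-third across and one-third down within the crop:
x = 131.96 + 1 × 3616.07/3 ≈ 1337; y = 0.00 + 1 × 1513.00/3 ≈ 504.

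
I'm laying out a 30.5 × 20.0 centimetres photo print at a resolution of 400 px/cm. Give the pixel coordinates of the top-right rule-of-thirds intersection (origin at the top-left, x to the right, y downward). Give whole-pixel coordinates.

(8133, 2667)

In pixels the canvas is 30.5 × 400 = 12200 wide and 20.0 × 400 = 8000 tall.
The top-right point is two-thirds across and one-third down:
x = 2 × 12200/3 ≈ 8133; y = 1 × 8000/3 ≈ 2667.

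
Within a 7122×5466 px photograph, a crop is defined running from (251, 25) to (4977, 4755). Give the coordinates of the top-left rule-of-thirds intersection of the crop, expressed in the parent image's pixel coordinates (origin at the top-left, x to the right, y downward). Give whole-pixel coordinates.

x = 1826 px, y = 1602 px

Crop width = 4977 − 251 = 4726 px; one third is 1575.33 px.
Crop height = 4755 − 25 = 4730 px; one third is 1576.67 px.
The top-left point is one-third across and one-third down within the crop:
x = 251 + 1 × 1575.33 ≈ 1826; y = 25 + 1 × 1576.67 ≈ 1602.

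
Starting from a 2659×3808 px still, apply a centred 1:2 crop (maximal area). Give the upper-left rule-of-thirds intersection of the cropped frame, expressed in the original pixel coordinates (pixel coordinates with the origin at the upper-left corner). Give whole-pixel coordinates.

2659/3808 > 1/2, so the 1:2 crop keeps the full height 3808 and trims width to 3808 × 1/2 = 1904.00 px.
Left offset = (2659 − 1904.00)/2 = 377.50 px; top offset = 0.
Upper-left is one-third across and one-third down within the crop:
x = 377.50 + 1 × 1904.00/3 ≈ 1012; y = 0.00 + 1 × 3808.00/3 ≈ 1269.

x = 1012 px, y = 1269 px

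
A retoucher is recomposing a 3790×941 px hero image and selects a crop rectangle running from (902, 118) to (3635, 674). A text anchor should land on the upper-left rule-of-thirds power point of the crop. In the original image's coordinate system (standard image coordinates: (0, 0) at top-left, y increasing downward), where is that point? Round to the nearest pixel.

(1813, 303)

Crop width = 3635 − 902 = 2733 px; one third is 911.00 px.
Crop height = 674 − 118 = 556 px; one third is 185.33 px.
The upper-left point is one-third across and one-third down within the crop:
x = 902 + 1 × 911.00 ≈ 1813; y = 118 + 1 × 185.33 ≈ 303.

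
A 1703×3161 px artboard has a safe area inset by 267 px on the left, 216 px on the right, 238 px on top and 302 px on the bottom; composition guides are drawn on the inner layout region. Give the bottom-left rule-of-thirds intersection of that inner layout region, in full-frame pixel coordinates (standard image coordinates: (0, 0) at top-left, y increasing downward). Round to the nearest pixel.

x = 674 px, y = 1985 px

Content width = 1703 − 267 − 216 = 1220 px; content height = 3161 − 238 − 302 = 2621 px.
Bottom-left is one-third across and two-thirds down within the inner layout region.
x = 267 + 1 × 1220/3 = 267 + 406.67 ≈ 674
y = 238 + 2 × 2621/3 = 238 + 1747.33 ≈ 1985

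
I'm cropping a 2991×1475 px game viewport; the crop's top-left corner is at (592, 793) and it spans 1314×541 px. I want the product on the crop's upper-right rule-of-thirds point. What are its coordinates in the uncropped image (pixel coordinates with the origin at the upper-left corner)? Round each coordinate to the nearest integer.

One third of the crop width 1314 is 438.00 px.
One third of the crop height 541 is 180.33 px.
The upper-right point is two-thirds across and one-third down within the crop:
x = 592 + 2 × 438.00 ≈ 1468; y = 793 + 1 × 180.33 ≈ 973.

x = 1468 px, y = 973 px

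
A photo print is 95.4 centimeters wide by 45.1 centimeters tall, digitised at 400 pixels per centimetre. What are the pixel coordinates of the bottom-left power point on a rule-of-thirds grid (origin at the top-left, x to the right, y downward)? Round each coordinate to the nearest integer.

(12720, 12027)

In pixels the canvas is 95.4 × 400 = 38160 wide and 45.1 × 400 = 18040 tall.
The bottom-left point is one-third across and two-thirds down:
x = 1 × 38160/3 ≈ 12720; y = 2 × 18040/3 ≈ 12027.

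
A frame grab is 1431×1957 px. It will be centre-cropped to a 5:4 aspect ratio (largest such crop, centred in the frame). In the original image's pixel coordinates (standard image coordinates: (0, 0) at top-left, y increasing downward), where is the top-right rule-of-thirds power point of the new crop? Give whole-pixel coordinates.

1431/1957 < 5/4, so the 5:4 crop keeps the full width 1431 and trims height to 1431 × 4/5 = 1144.80 px.
Top offset = (1957 − 1144.80)/2 = 406.10 px; left offset = 0.
Top-right is two-thirds across and one-third down within the crop:
x = 0.00 + 2 × 1431.00/3 ≈ 954; y = 406.10 + 1 × 1144.80/3 ≈ 788.

(954, 788)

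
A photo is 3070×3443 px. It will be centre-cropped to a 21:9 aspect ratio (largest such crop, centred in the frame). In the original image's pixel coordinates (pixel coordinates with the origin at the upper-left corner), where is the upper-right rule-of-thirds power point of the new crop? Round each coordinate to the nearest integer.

x = 2047 px, y = 1502 px

3070/3443 < 21/9, so the 21:9 crop keeps the full width 3070 and trims height to 3070 × 9/21 = 1315.71 px.
Top offset = (3443 − 1315.71)/2 = 1063.64 px; left offset = 0.
Upper-right is two-thirds across and one-third down within the crop:
x = 0.00 + 2 × 3070.00/3 ≈ 2047; y = 1063.64 + 1 × 1315.71/3 ≈ 1502.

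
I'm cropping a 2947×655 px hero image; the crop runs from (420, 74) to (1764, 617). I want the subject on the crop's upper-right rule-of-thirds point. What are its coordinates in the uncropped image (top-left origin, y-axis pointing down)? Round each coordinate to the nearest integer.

(1316, 255)

Crop width = 1764 − 420 = 1344 px; one third is 448.00 px.
Crop height = 617 − 74 = 543 px; one third is 181.00 px.
The upper-right point is two-thirds across and one-third down within the crop:
x = 420 + 2 × 448.00 ≈ 1316; y = 74 + 1 × 181.00 ≈ 255.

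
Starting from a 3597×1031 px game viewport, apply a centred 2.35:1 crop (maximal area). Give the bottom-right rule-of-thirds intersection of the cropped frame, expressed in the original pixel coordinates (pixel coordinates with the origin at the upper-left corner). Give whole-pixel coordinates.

3597/1031 > 2.35/1, so the 2.35:1 crop keeps the full height 1031 and trims width to 1031 × 2.35/1 = 2422.85 px.
Left offset = (3597 − 2422.85)/2 = 587.08 px; top offset = 0.
Bottom-right is two-thirds across and two-thirds down within the crop:
x = 587.08 + 2 × 2422.85/3 ≈ 2202; y = 0.00 + 2 × 1031.00/3 ≈ 687.

x = 2202 px, y = 687 px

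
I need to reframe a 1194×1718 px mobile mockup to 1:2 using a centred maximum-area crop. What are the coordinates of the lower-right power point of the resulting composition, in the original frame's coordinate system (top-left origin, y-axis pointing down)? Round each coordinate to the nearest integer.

1194/1718 > 1/2, so the 1:2 crop keeps the full height 1718 and trims width to 1718 × 1/2 = 859.00 px.
Left offset = (1194 − 859.00)/2 = 167.50 px; top offset = 0.
Lower-right is two-thirds across and two-thirds down within the crop:
x = 167.50 + 2 × 859.00/3 ≈ 740; y = 0.00 + 2 × 1718.00/3 ≈ 1145.

x = 740 px, y = 1145 px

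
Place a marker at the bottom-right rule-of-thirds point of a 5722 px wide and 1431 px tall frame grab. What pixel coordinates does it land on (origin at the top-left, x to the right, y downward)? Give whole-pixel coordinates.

(3815, 954)

The bottom-right point sits two-thirds of the way across and two-thirds of the way down.
x = 2 × 5722/3 ≈ 3815; y = 2 × 1431/3 ≈ 954.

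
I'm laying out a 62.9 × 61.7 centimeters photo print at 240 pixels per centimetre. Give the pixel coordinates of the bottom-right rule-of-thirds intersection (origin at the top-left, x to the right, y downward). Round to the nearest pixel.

x = 10064 px, y = 9872 px

In pixels the canvas is 62.9 × 240 = 15096 wide and 61.7 × 240 = 14808 tall.
The bottom-right point is two-thirds across and two-thirds down:
x = 2 × 15096/3 ≈ 10064; y = 2 × 14808/3 ≈ 9872.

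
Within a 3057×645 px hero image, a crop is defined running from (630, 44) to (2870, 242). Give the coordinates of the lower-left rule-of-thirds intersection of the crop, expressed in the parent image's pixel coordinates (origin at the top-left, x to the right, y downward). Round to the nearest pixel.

x = 1377 px, y = 176 px

Crop width = 2870 − 630 = 2240 px; one third is 746.67 px.
Crop height = 242 − 44 = 198 px; one third is 66.00 px.
The lower-left point is one-third across and two-thirds down within the crop:
x = 630 + 1 × 746.67 ≈ 1377; y = 44 + 2 × 66.00 ≈ 176.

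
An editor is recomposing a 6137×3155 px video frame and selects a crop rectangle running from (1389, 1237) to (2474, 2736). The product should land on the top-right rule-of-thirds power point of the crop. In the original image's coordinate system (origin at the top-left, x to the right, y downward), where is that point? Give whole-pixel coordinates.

x = 2112 px, y = 1737 px

Crop width = 2474 − 1389 = 1085 px; one third is 361.67 px.
Crop height = 2736 − 1237 = 1499 px; one third is 499.67 px.
The top-right point is two-thirds across and one-third down within the crop:
x = 1389 + 2 × 361.67 ≈ 2112; y = 1237 + 1 × 499.67 ≈ 1737.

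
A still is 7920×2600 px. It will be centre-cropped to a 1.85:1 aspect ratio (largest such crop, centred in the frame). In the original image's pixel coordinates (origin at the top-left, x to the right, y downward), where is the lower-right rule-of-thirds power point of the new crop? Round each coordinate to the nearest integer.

7920/2600 > 1.85/1, so the 1.85:1 crop keeps the full height 2600 and trims width to 2600 × 1.85/1 = 4810.00 px.
Left offset = (7920 − 4810.00)/2 = 1555.00 px; top offset = 0.
Lower-right is two-thirds across and two-thirds down within the crop:
x = 1555.00 + 2 × 4810.00/3 ≈ 4762; y = 0.00 + 2 × 2600.00/3 ≈ 1733.

(4762, 1733)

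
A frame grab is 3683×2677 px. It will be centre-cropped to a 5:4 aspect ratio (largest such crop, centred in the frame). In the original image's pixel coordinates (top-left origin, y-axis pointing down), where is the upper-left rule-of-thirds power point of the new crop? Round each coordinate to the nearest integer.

3683/2677 > 5/4, so the 5:4 crop keeps the full height 2677 and trims width to 2677 × 5/4 = 3346.25 px.
Left offset = (3683 − 3346.25)/2 = 168.38 px; top offset = 0.
Upper-left is one-third across and one-third down within the crop:
x = 168.38 + 1 × 3346.25/3 ≈ 1284; y = 0.00 + 1 × 2677.00/3 ≈ 892.

(1284, 892)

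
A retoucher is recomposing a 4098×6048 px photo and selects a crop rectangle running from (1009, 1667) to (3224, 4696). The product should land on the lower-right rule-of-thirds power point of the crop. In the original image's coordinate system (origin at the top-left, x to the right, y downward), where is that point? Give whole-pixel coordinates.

Crop width = 3224 − 1009 = 2215 px; one third is 738.33 px.
Crop height = 4696 − 1667 = 3029 px; one third is 1009.67 px.
The lower-right point is two-thirds across and two-thirds down within the crop:
x = 1009 + 2 × 738.33 ≈ 2486; y = 1667 + 2 × 1009.67 ≈ 3686.

(2486, 3686)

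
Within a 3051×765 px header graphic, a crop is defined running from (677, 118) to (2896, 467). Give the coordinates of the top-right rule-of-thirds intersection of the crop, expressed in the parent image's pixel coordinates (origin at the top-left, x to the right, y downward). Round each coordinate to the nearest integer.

Crop width = 2896 − 677 = 2219 px; one third is 739.67 px.
Crop height = 467 − 118 = 349 px; one third is 116.33 px.
The top-right point is two-thirds across and one-third down within the crop:
x = 677 + 2 × 739.67 ≈ 2156; y = 118 + 1 × 116.33 ≈ 234.

x = 2156 px, y = 234 px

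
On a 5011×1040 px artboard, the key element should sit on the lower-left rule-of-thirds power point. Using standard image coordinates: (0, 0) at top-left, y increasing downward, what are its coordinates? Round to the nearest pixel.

The lower-left point sits one-third of the way across and two-thirds of the way down.
x = 1 × 5011/3 ≈ 1670; y = 2 × 1040/3 ≈ 693.

x = 1670 px, y = 693 px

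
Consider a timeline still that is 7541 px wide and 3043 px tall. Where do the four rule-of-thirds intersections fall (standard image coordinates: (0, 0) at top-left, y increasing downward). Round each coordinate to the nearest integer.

(2514, 1014), (5027, 1014), (2514, 2029), (5027, 2029)

One third of 7541 is 2513.67; one third of 3043 is 1014.33.
Vertical third lines at x = 2514 and x = 5027; horizontal third lines at y = 1014 and y = 2029.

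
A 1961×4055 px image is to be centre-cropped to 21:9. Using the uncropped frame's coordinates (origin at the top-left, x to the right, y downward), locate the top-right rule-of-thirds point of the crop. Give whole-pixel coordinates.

1961/4055 < 21/9, so the 21:9 crop keeps the full width 1961 and trims height to 1961 × 9/21 = 840.43 px.
Top offset = (4055 − 840.43)/2 = 1607.29 px; left offset = 0.
Top-right is two-thirds across and one-third down within the crop:
x = 0.00 + 2 × 1961.00/3 ≈ 1307; y = 1607.29 + 1 × 840.43/3 ≈ 1887.

x = 1307 px, y = 1887 px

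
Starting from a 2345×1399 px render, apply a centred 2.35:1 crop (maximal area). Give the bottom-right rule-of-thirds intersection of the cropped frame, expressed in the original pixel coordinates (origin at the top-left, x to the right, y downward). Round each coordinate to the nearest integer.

2345/1399 < 2.35/1, so the 2.35:1 crop keeps the full width 2345 and trims height to 2345 × 1/2.35 = 997.87 px.
Top offset = (1399 − 997.87)/2 = 200.56 px; left offset = 0.
Bottom-right is two-thirds across and two-thirds down within the crop:
x = 0.00 + 2 × 2345.00/3 ≈ 1563; y = 200.56 + 2 × 997.87/3 ≈ 866.

(1563, 866)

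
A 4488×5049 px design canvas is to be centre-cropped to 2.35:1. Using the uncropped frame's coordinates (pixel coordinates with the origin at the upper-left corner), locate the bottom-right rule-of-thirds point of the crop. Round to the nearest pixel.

4488/5049 < 2.35/1, so the 2.35:1 crop keeps the full width 4488 and trims height to 4488 × 1/2.35 = 1909.79 px.
Top offset = (5049 − 1909.79)/2 = 1569.61 px; left offset = 0.
Bottom-right is two-thirds across and two-thirds down within the crop:
x = 0.00 + 2 × 4488.00/3 ≈ 2992; y = 1569.61 + 2 × 1909.79/3 ≈ 2843.

x = 2992 px, y = 2843 px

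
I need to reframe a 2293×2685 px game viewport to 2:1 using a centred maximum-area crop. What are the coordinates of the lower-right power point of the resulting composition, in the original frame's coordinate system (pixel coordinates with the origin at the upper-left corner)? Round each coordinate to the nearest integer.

x = 1529 px, y = 1534 px

2293/2685 < 2/1, so the 2:1 crop keeps the full width 2293 and trims height to 2293 × 1/2 = 1146.50 px.
Top offset = (2685 − 1146.50)/2 = 769.25 px; left offset = 0.
Lower-right is two-thirds across and two-thirds down within the crop:
x = 0.00 + 2 × 2293.00/3 ≈ 1529; y = 769.25 + 2 × 1146.50/3 ≈ 1534.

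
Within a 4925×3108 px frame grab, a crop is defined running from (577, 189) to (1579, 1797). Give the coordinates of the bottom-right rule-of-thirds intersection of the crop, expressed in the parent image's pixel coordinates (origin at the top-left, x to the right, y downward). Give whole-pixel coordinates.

(1245, 1261)

Crop width = 1579 − 577 = 1002 px; one third is 334.00 px.
Crop height = 1797 − 189 = 1608 px; one third is 536.00 px.
The bottom-right point is two-thirds across and two-thirds down within the crop:
x = 577 + 2 × 334.00 ≈ 1245; y = 189 + 2 × 536.00 ≈ 1261.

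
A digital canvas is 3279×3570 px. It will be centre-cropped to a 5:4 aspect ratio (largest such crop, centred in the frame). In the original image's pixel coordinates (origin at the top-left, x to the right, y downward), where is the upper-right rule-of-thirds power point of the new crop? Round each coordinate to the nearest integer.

3279/3570 < 5/4, so the 5:4 crop keeps the full width 3279 and trims height to 3279 × 4/5 = 2623.20 px.
Top offset = (3570 − 2623.20)/2 = 473.40 px; left offset = 0.
Upper-right is two-thirds across and one-third down within the crop:
x = 0.00 + 2 × 3279.00/3 ≈ 2186; y = 473.40 + 1 × 2623.20/3 ≈ 1348.

(2186, 1348)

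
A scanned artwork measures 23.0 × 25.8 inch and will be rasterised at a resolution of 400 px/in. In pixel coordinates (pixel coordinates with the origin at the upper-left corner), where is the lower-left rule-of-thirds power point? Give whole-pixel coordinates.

x = 3067 px, y = 6880 px

In pixels the canvas is 23.0 × 400 = 9200 wide and 25.8 × 400 = 10320 tall.
The lower-left point is one-third across and two-thirds down:
x = 1 × 9200/3 ≈ 3067; y = 2 × 10320/3 ≈ 6880.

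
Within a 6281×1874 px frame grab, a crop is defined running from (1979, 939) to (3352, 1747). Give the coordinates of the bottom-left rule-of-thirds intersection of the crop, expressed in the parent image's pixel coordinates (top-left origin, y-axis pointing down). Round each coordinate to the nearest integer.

Crop width = 3352 − 1979 = 1373 px; one third is 457.67 px.
Crop height = 1747 − 939 = 808 px; one third is 269.33 px.
The bottom-left point is one-third across and two-thirds down within the crop:
x = 1979 + 1 × 457.67 ≈ 2437; y = 939 + 2 × 269.33 ≈ 1478.

x = 2437 px, y = 1478 px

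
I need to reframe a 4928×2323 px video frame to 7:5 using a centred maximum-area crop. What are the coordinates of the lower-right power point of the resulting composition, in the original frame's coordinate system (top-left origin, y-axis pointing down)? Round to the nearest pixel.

4928/2323 > 7/5, so the 7:5 crop keeps the full height 2323 and trims width to 2323 × 7/5 = 3252.20 px.
Left offset = (4928 − 3252.20)/2 = 837.90 px; top offset = 0.
Lower-right is two-thirds across and two-thirds down within the crop:
x = 837.90 + 2 × 3252.20/3 ≈ 3006; y = 0.00 + 2 × 2323.00/3 ≈ 1549.

x = 3006 px, y = 1549 px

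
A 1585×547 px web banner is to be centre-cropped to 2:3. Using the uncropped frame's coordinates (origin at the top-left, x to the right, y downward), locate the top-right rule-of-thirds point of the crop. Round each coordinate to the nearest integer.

1585/547 > 2/3, so the 2:3 crop keeps the full height 547 and trims width to 547 × 2/3 = 364.67 px.
Left offset = (1585 − 364.67)/2 = 610.17 px; top offset = 0.
Top-right is two-thirds across and one-third down within the crop:
x = 610.17 + 2 × 364.67/3 ≈ 853; y = 0.00 + 1 × 547.00/3 ≈ 182.

(853, 182)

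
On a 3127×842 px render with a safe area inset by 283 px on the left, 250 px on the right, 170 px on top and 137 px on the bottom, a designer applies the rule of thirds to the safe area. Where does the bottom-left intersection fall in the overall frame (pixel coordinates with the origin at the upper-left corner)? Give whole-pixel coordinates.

x = 1148 px, y = 527 px

Content width = 3127 − 283 − 250 = 2594 px; content height = 842 − 170 − 137 = 535 px.
Bottom-left is one-third across and two-thirds down within the safe area.
x = 283 + 1 × 2594/3 = 283 + 864.67 ≈ 1148
y = 170 + 2 × 535/3 = 170 + 356.67 ≈ 527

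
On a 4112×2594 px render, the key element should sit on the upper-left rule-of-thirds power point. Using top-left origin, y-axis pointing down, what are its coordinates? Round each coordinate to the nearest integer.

The upper-left point sits one-third of the way across and one-third of the way down.
x = 1 × 4112/3 ≈ 1371; y = 1 × 2594/3 ≈ 865.

(1371, 865)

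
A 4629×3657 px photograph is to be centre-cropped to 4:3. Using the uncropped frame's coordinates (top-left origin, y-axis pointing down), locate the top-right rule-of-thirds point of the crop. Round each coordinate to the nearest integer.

4629/3657 < 4/3, so the 4:3 crop keeps the full width 4629 and trims height to 4629 × 3/4 = 3471.75 px.
Top offset = (3657 − 3471.75)/2 = 92.62 px; left offset = 0.
Top-right is two-thirds across and one-third down within the crop:
x = 0.00 + 2 × 4629.00/3 ≈ 3086; y = 92.62 + 1 × 3471.75/3 ≈ 1250.

x = 3086 px, y = 1250 px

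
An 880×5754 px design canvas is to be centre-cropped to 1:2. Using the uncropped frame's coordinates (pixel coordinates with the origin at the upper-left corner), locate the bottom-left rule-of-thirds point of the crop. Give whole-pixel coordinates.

(293, 3170)

880/5754 < 1/2, so the 1:2 crop keeps the full width 880 and trims height to 880 × 2/1 = 1760.00 px.
Top offset = (5754 − 1760.00)/2 = 1997.00 px; left offset = 0.
Bottom-left is one-third across and two-thirds down within the crop:
x = 0.00 + 1 × 880.00/3 ≈ 293; y = 1997.00 + 2 × 1760.00/3 ≈ 3170.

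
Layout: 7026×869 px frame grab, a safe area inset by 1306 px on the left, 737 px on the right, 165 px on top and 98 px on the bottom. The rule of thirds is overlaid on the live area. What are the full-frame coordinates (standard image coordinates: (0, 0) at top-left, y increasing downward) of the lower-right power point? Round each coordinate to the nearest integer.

(4628, 569)

Content width = 7026 − 1306 − 737 = 4983 px; content height = 869 − 165 − 98 = 606 px.
Lower-right is two-thirds across and two-thirds down within the live area.
x = 1306 + 2 × 4983/3 = 1306 + 3322.00 ≈ 4628
y = 165 + 2 × 606/3 = 165 + 404.00 ≈ 569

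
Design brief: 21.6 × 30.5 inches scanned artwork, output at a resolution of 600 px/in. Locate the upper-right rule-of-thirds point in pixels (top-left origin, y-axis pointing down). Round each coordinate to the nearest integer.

(8640, 6100)

In pixels the canvas is 21.6 × 600 = 12960 wide and 30.5 × 600 = 18300 tall.
The upper-right point is two-thirds across and one-third down:
x = 2 × 12960/3 ≈ 8640; y = 1 × 18300/3 ≈ 6100.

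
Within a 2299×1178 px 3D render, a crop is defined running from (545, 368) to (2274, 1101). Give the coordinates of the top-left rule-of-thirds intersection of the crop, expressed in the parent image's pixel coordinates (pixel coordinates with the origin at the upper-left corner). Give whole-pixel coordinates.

(1121, 612)

Crop width = 2274 − 545 = 1729 px; one third is 576.33 px.
Crop height = 1101 − 368 = 733 px; one third is 244.33 px.
The top-left point is one-third across and one-third down within the crop:
x = 545 + 1 × 576.33 ≈ 1121; y = 368 + 1 × 244.33 ≈ 612.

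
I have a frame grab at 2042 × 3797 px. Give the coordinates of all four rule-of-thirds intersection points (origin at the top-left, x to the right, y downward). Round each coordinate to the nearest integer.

(681, 1266), (1361, 1266), (681, 2531), (1361, 2531)

One third of 2042 is 680.67; one third of 3797 is 1265.67.
Vertical third lines at x = 681 and x = 1361; horizontal third lines at y = 1266 and y = 2531.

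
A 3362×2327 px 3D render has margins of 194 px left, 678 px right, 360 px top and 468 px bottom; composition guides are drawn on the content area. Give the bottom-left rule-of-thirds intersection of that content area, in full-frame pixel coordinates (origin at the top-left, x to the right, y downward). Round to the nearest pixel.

Content width = 3362 − 194 − 678 = 2490 px; content height = 2327 − 360 − 468 = 1499 px.
Bottom-left is one-third across and two-thirds down within the content area.
x = 194 + 1 × 2490/3 = 194 + 830.00 ≈ 1024
y = 360 + 2 × 1499/3 = 360 + 999.33 ≈ 1359

(1024, 1359)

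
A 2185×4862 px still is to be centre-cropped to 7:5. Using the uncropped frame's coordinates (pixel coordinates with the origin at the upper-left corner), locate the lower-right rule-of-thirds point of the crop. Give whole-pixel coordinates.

2185/4862 < 7/5, so the 7:5 crop keeps the full width 2185 and trims height to 2185 × 5/7 = 1560.71 px.
Top offset = (4862 − 1560.71)/2 = 1650.64 px; left offset = 0.
Lower-right is two-thirds across and two-thirds down within the crop:
x = 0.00 + 2 × 2185.00/3 ≈ 1457; y = 1650.64 + 2 × 1560.71/3 ≈ 2691.

x = 1457 px, y = 2691 px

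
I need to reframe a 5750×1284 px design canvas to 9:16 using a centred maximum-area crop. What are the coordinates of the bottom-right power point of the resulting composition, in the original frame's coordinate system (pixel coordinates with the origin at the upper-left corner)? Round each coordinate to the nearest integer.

5750/1284 > 9/16, so the 9:16 crop keeps the full height 1284 and trims width to 1284 × 9/16 = 722.25 px.
Left offset = (5750 − 722.25)/2 = 2513.88 px; top offset = 0.
Bottom-right is two-thirds across and two-thirds down within the crop:
x = 2513.88 + 2 × 722.25/3 ≈ 2995; y = 0.00 + 2 × 1284.00/3 ≈ 856.

(2995, 856)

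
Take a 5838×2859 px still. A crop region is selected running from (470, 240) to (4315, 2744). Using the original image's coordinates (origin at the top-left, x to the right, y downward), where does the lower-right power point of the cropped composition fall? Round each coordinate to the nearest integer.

Crop width = 4315 − 470 = 3845 px; one third is 1281.67 px.
Crop height = 2744 − 240 = 2504 px; one third is 834.67 px.
The lower-right point is two-thirds across and two-thirds down within the crop:
x = 470 + 2 × 1281.67 ≈ 3033; y = 240 + 2 × 834.67 ≈ 1909.

x = 3033 px, y = 1909 px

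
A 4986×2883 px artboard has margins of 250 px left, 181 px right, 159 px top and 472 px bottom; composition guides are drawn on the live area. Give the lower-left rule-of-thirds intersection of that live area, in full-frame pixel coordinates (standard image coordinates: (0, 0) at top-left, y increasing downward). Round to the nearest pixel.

x = 1768 px, y = 1660 px

Content width = 4986 − 250 − 181 = 4555 px; content height = 2883 − 159 − 472 = 2252 px.
Lower-left is one-third across and two-thirds down within the live area.
x = 250 + 1 × 4555/3 = 250 + 1518.33 ≈ 1768
y = 159 + 2 × 2252/3 = 159 + 1501.33 ≈ 1660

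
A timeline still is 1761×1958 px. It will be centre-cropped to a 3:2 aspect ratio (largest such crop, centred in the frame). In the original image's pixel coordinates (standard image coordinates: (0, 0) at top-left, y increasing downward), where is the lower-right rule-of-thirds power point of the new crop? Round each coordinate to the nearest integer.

1761/1958 < 3/2, so the 3:2 crop keeps the full width 1761 and trims height to 1761 × 2/3 = 1174.00 px.
Top offset = (1958 − 1174.00)/2 = 392.00 px; left offset = 0.
Lower-right is two-thirds across and two-thirds down within the crop:
x = 0.00 + 2 × 1761.00/3 ≈ 1174; y = 392.00 + 2 × 1174.00/3 ≈ 1175.

(1174, 1175)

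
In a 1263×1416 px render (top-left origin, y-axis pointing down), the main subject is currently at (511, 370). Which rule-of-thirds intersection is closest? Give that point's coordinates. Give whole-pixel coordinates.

x = 421 px, y = 472 px

Third lines: x ∈ {421, 842}, y ∈ {472, 944}.
511 is closer to x = 421; 370 is closer to y = 472.
So the nearest intersection is the upper-left power point.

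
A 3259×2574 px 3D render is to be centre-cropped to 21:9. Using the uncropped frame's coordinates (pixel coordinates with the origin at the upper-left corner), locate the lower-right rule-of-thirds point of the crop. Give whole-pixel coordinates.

3259/2574 < 21/9, so the 21:9 crop keeps the full width 3259 and trims height to 3259 × 9/21 = 1396.71 px.
Top offset = (2574 − 1396.71)/2 = 588.64 px; left offset = 0.
Lower-right is two-thirds across and two-thirds down within the crop:
x = 0.00 + 2 × 3259.00/3 ≈ 2173; y = 588.64 + 2 × 1396.71/3 ≈ 1520.

(2173, 1520)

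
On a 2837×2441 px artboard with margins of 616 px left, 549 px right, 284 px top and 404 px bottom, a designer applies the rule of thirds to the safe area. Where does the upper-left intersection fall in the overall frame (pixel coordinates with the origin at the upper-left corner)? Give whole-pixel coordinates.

x = 1173 px, y = 868 px

Content width = 2837 − 616 − 549 = 1672 px; content height = 2441 − 284 − 404 = 1753 px.
Upper-left is one-third across and one-third down within the safe area.
x = 616 + 1 × 1672/3 = 616 + 557.33 ≈ 1173
y = 284 + 1 × 1753/3 = 284 + 584.33 ≈ 868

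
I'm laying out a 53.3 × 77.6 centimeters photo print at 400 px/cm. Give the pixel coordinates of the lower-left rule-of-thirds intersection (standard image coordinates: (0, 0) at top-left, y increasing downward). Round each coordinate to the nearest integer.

In pixels the canvas is 53.3 × 400 = 21320 wide and 77.6 × 400 = 31040 tall.
The lower-left point is one-third across and two-thirds down:
x = 1 × 21320/3 ≈ 7107; y = 2 × 31040/3 ≈ 20693.

(7107, 20693)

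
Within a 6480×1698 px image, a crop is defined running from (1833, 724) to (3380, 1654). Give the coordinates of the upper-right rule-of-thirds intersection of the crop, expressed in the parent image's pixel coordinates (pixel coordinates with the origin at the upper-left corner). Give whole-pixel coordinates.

(2864, 1034)

Crop width = 3380 − 1833 = 1547 px; one third is 515.67 px.
Crop height = 1654 − 724 = 930 px; one third is 310.00 px.
The upper-right point is two-thirds across and one-third down within the crop:
x = 1833 + 2 × 515.67 ≈ 2864; y = 724 + 1 × 310.00 ≈ 1034.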